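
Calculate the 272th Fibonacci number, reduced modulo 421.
29

Matrix identity: Q^n = [[F_(n+1), F_n], [F_n, F_(n-1)]] with Q = [[1,1],[1,0]].
n = 272 = 100010000₂. Square-and-multiply, entries mod 421:
Q^1 = [[1,1],[1,0]]
Q^2 = (Q^1)² = [[2,1],[1,1]]
Q^4 = (Q^2)² = [[5,3],[3,2]]
Q^8 = (Q^4)² = [[34,21],[21,13]]
Q^17 = (Q^8)²·Q = [[58,334],[334,145]]
Q^34 = (Q^17)² = [[408,21],[21,387]]
Q^68 = (Q^34)² = [[189,276],[276,334]]
Q^136 = (Q^68)² = [[332,366],[366,387]]
Q^272 = (Q^136)² = [[0,29],[29,392]]
F_272 mod 421 = Q^272[0][1] = 29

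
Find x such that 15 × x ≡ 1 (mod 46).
43

gcd(15, 46) = 1, so the inverse exists.
Extended Euclidean algorithm on (46, 15):
46 = 3 × 15 + 1  ⟹  1 = (1)·46 + (-3)·15
So (-3)·15 ≡ 1 (mod 46), i.e. 15^(-1) ≡ -3 ≡ 43 (mod 46).
Check: 15 × 43 = 645 ≡ 1 (mod 46)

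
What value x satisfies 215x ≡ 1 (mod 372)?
263

gcd(215, 372) = 1, so the inverse exists.
Extended Euclidean algorithm on (372, 215):
372 = 1 × 215 + 157  ⟹  157 = (1)·372 + (-1)·215
215 = 1 × 157 + 58  ⟹  58 = (-1)·372 + (2)·215
157 = 2 × 58 + 41  ⟹  41 = (3)·372 + (-5)·215
58 = 1 × 41 + 17  ⟹  17 = (-4)·372 + (7)·215
41 = 2 × 17 + 7  ⟹  7 = (11)·372 + (-19)·215
17 = 2 × 7 + 3  ⟹  3 = (-26)·372 + (45)·215
7 = 2 × 3 + 1  ⟹  1 = (63)·372 + (-109)·215
So (-109)·215 ≡ 1 (mod 372), i.e. 215^(-1) ≡ -109 ≡ 263 (mod 372).
Check: 215 × 263 = 56545 ≡ 1 (mod 372)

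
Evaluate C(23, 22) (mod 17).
6

Using Lucas' theorem:
Write n=23 and k=22 in base 17:
n in base 17: [1, 6]
k in base 17: [1, 5]
C(23,22) mod 17 = ∏ C(n_i, k_i) mod 17
Digit binomials (mod 17): C(1,1) = 1; C(6,5) = 6
Product: 1 × 6 = 6 ≡ 6 (mod 17)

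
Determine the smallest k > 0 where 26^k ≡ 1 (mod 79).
39

79 is prime, so ord(26) divides φ(79) = 78.
Divisors of 78: 1, 2, 3, 6, 13, 26, 39, 78.
Repeated squaring: 26^1 ≡ 26, 26^2 ≡ 44, 26^4 ≡ 40, 26^8 ≡ 20, 26^16 ≡ 5, 26^32 ≡ 25, 26^64 ≡ 72 (mod 79).
Test 26^d mod 79 for each divisor d in increasing order:
26^1 ≡ 26
26^2 ≡ 44
26^3 = 26^2·26^1 ≡ 38
26^6 = 26^4·26^2 ≡ 22
26^13 = 26^8·26^4·26^1 ≡ 23
26^26 = 26^16·26^8·26^2 ≡ 55
26^39 = 26^32·26^4·26^2·26^1 ≡ 1  ← first divisor giving 1
The order is 39.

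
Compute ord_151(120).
150

151 is prime, so ord(120) divides φ(151) = 150.
Divisors of 150: 1, 2, 3, 5, 6, 10, 15, 25, 30, 50, 75, 150.
Repeated squaring: 120^1 ≡ 120, 120^2 ≡ 55, 120^4 ≡ 5, 120^8 ≡ 25, 120^16 ≡ 21, 120^32 ≡ 139, 120^64 ≡ 144, 120^128 ≡ 49 (mod 151).
Test 120^d mod 151 for each divisor d in increasing order:
120^1 ≡ 120
120^2 ≡ 55
120^3 = 120^2·120^1 ≡ 107
120^5 = 120^4·120^1 ≡ 147
120^6 = 120^4·120^2 ≡ 124
120^10 = 120^8·120^2 ≡ 16
120^15 = 120^8·120^4·120^2·120^1 ≡ 87
120^25 = 120^16·120^8·120^1 ≡ 33
120^30 = 120^16·120^8·120^4·120^2 ≡ 19
120^50 = 120^32·120^16·120^2 ≡ 32
120^75 = 120^64·120^8·120^2·120^1 ≡ 150
120^150 = 120^128·120^16·120^4·120^2 ≡ 1  ← first divisor giving 1
The order is 150.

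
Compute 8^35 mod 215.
42

Repeated squaring. Binary of 35 = 100011.
8^1 ≡ 8 (mod 215); 8^2 ≡ 64 (mod 215); 8^4 ≡ 11 (mod 215); 8^8 ≡ 121 (mod 215); 8^16 ≡ 21 (mod 215); 8^32 ≡ 11 (mod 215)
8^35 = 8^1 × 8^2 × 8^32 ≡ 42 (mod 215)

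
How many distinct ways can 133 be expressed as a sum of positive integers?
7346629512

p(n) counts ways to write n as a sum of positive integers (order ignored).
Euler's pentagonal recurrence: p(k) = p(k-1) + p(k-2) - p(k-5) - p(k-7) + p(k-12) + p(k-15) - ... (offsets j(3j∓1)/2, signs ++--, p(0)=1, p(<0)=0).
DP table for k = 0..132: p(0)=1, p(1)=1, p(2)=2, p(3)=3, p(4)=5, p(5)=7, p(6)=11, p(7)=15, p(8)=22, p(9)=30, p(10)=42, p(11)=56, p(12)=77, p(13)=101, p(14)=135, p(15)=176, p(16)=231, p(17)=297, p(18)=385, p(19)=490, p(20)=627, p(21)=792, p(22)=1002, p(23)=1255, p(24)=1575, p(25)=1958, p(26)=2436, p(27)=3010, p(28)=3718, p(29)=4565, p(30)=5604, p(31)=6842, p(32)=8349, p(33)=10143, p(34)=12310, p(35)=14883, p(36)=17977, p(37)=21637, p(38)=26015, p(39)=31185, p(40)=37338, p(41)=44583, p(42)=53174, p(43)=63261, p(44)=75175, p(45)=89134, p(46)=105558, p(47)=124754, p(48)=147273, p(49)=173525, p(50)=204226, p(51)=239943, p(52)=281589, p(53)=329931, p(54)=386155, p(55)=451276, p(56)=526823, p(57)=614154, p(58)=715220, p(59)=831820, p(60)=966467, p(61)=1121505, p(62)=1300156, p(63)=1505499, p(64)=1741630, p(65)=2012558, p(66)=2323520, p(67)=2679689, p(68)=3087735, p(69)=3554345, p(70)=4087968, p(71)=4697205, p(72)=5392783, p(73)=6185689, p(74)=7089500, p(75)=8118264, p(76)=9289091, p(77)=10619863, p(78)=12132164, p(79)=13848650, p(80)=15796476, p(81)=18004327, p(82)=20506255, p(83)=23338469, p(84)=26543660, p(85)=30167357, p(86)=34262962, p(87)=38887673, p(88)=44108109, p(89)=49995925, p(90)=56634173, p(91)=64112359, p(92)=72533807, p(93)=82010177, p(94)=92669720, p(95)=104651419, p(96)=118114304, p(97)=133230930, p(98)=150198136, p(99)=169229875, p(100)=190569292, p(101)=214481126, p(102)=241265379, p(103)=271248950, p(104)=304801365, p(105)=342325709, p(106)=384276336, p(107)=431149389, p(108)=483502844, p(109)=541946240, p(110)=607163746, p(111)=679903203, p(112)=761002156, p(113)=851376628, p(114)=952050665, p(115)=1064144451, p(116)=1188908248, p(117)=1327710076, p(118)=1482074143, p(119)=1653668665, p(120)=1844349560, p(121)=2056148051, p(122)=2291320912, p(123)=2552338241, p(124)=2841940500, p(125)=3163127352, p(126)=3519222692, p(127)=3913864295, p(128)=4351078600, p(129)=4835271870, p(130)=5371315400, p(131)=5964539504, p(132)=6620830889.
Final step: p(133) = p(132) + p(131) - p(128) - p(126) + p(121) + p(118) - p(111) - p(107) + p(98) + p(93) - p(82) - p(76) + p(63) + p(56) - p(41) - p(33) + p(16) + p(7)
= 6620830889 + 5964539504 - 4351078600 - 3519222692 + 2056148051 + 1482074143 - 679903203 - 431149389 + 150198136 + 82010177 - 20506255 - 9289091 + 1505499 + 526823 - 44583 - 10143 + 231 + 15
= 7346629512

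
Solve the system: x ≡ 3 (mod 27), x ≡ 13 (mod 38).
165

Using Chinese Remainder Theorem:
M = 27 × 38 = 1026
M1 = 38, M2 = 27
y1 = 38^(-1) mod 27 = 5
y2 = 27^(-1) mod 38 = 31
x = (3×38×5 + 13×27×31) mod 1026 = 165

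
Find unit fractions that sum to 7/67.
1/10 + 1/224 + 1/75040

Greedy algorithm:
7/67: ceiling(67/7) = 10, use 1/10
3/670: ceiling(670/3) = 224, use 1/224
1/75040: ceiling(75040/1) = 75040, use 1/75040
Result: 7/67 = 1/10 + 1/224 + 1/75040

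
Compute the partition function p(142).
18440293320

p(n) counts ways to write n as a sum of positive integers (order ignored).
Euler's pentagonal recurrence: p(k) = p(k-1) + p(k-2) - p(k-5) - p(k-7) + p(k-12) + p(k-15) - ... (offsets j(3j∓1)/2, signs ++--, p(0)=1, p(<0)=0).
DP table for k = 0..141: p(0)=1, p(1)=1, p(2)=2, p(3)=3, p(4)=5, p(5)=7, p(6)=11, p(7)=15, p(8)=22, p(9)=30, p(10)=42, p(11)=56, p(12)=77, p(13)=101, p(14)=135, p(15)=176, p(16)=231, p(17)=297, p(18)=385, p(19)=490, p(20)=627, p(21)=792, p(22)=1002, p(23)=1255, p(24)=1575, p(25)=1958, p(26)=2436, p(27)=3010, p(28)=3718, p(29)=4565, p(30)=5604, p(31)=6842, p(32)=8349, p(33)=10143, p(34)=12310, p(35)=14883, p(36)=17977, p(37)=21637, p(38)=26015, p(39)=31185, p(40)=37338, p(41)=44583, p(42)=53174, p(43)=63261, p(44)=75175, p(45)=89134, p(46)=105558, p(47)=124754, p(48)=147273, p(49)=173525, p(50)=204226, p(51)=239943, p(52)=281589, p(53)=329931, p(54)=386155, p(55)=451276, p(56)=526823, p(57)=614154, p(58)=715220, p(59)=831820, p(60)=966467, p(61)=1121505, p(62)=1300156, p(63)=1505499, p(64)=1741630, p(65)=2012558, p(66)=2323520, p(67)=2679689, p(68)=3087735, p(69)=3554345, p(70)=4087968, p(71)=4697205, p(72)=5392783, p(73)=6185689, p(74)=7089500, p(75)=8118264, p(76)=9289091, p(77)=10619863, p(78)=12132164, p(79)=13848650, p(80)=15796476, p(81)=18004327, p(82)=20506255, p(83)=23338469, p(84)=26543660, p(85)=30167357, p(86)=34262962, p(87)=38887673, p(88)=44108109, p(89)=49995925, p(90)=56634173, p(91)=64112359, p(92)=72533807, p(93)=82010177, p(94)=92669720, p(95)=104651419, p(96)=118114304, p(97)=133230930, p(98)=150198136, p(99)=169229875, p(100)=190569292, p(101)=214481126, p(102)=241265379, p(103)=271248950, p(104)=304801365, p(105)=342325709, p(106)=384276336, p(107)=431149389, p(108)=483502844, p(109)=541946240, p(110)=607163746, p(111)=679903203, p(112)=761002156, p(113)=851376628, p(114)=952050665, p(115)=1064144451, p(116)=1188908248, p(117)=1327710076, p(118)=1482074143, p(119)=1653668665, p(120)=1844349560, p(121)=2056148051, p(122)=2291320912, p(123)=2552338241, p(124)=2841940500, p(125)=3163127352, p(126)=3519222692, p(127)=3913864295, p(128)=4351078600, p(129)=4835271870, p(130)=5371315400, p(131)=5964539504, p(132)=6620830889, p(133)=7346629512, p(134)=8149040695, p(135)=9035836076, p(136)=10015581680, p(137)=11097645016, p(138)=12292341831, p(139)=13610949895, p(140)=15065878135, p(141)=16670689208.
Final step: p(142) = p(141) + p(140) - p(137) - p(135) + p(130) + p(127) - p(120) - p(116) + p(107) + p(102) - p(91) - p(85) + p(72) + p(65) - p(50) - p(42) + p(25) + p(16)
= 16670689208 + 15065878135 - 11097645016 - 9035836076 + 5371315400 + 3913864295 - 1844349560 - 1188908248 + 431149389 + 241265379 - 64112359 - 30167357 + 5392783 + 2012558 - 204226 - 53174 + 1958 + 231
= 18440293320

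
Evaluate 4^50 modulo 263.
31

Repeated squaring. Binary of 50 = 110010.
4^1 ≡ 4 (mod 263); 4^2 ≡ 16 (mod 263); 4^4 ≡ 256 (mod 263); 4^8 ≡ 49 (mod 263); 4^16 ≡ 34 (mod 263); 4^32 ≡ 104 (mod 263)
4^50 = 4^2 × 4^16 × 4^32 ≡ 31 (mod 263)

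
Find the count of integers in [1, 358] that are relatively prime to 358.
178

358 = 2 × 179
φ(n) = n × ∏(1 - 1/p) for each prime p dividing n
φ(358) = 358 × (1 - 1/2) × (1 - 1/179) = 178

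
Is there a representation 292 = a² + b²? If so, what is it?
6² + 16² (a=6, b=16)

Factorization: 292 = 2^2 × 73
By Fermat: n is sum of two squares iff every prime p ≡ 3 (mod 4) appears to even power.
All primes ≡ 3 (mod 4) appear to even power.
Search a = 0, 1, 2, … for 292 - a² a perfect square: first hit at a = 6: 292 - 36 = 256 = 16².
292 = 6² + 16² = 36 + 256 ✓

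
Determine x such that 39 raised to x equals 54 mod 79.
47

Baby-step giant-step with step n = ⌈√79⌉ = 9.
Baby steps 39^j mod 79 (j:value) for j=0..8: 0:1, 1:39, 2:20, 3:69, 4:5, 5:37, 6:21, 7:29, 8:25.
Giant-step multiplier: 39^(-9) ≡ 39^(78-9) = 39^69 ≡ 41 (mod 79).
Giant steps γ_i = 54·41^i mod 79: γ_0=54, γ_1=2, γ_2=3, γ_3=44, γ_4=66, γ_5=20 (in table at j=2).
x = i·n + j = 5·9 + 2 = 47.
Check: 39^47 ≡ 54 (mod 79).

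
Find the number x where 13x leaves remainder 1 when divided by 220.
17

gcd(13, 220) = 1, so the inverse exists.
Extended Euclidean algorithm on (220, 13):
220 = 16 × 13 + 12  ⟹  12 = (1)·220 + (-16)·13
13 = 1 × 12 + 1  ⟹  1 = (-1)·220 + (17)·13
So (17)·13 ≡ 1 (mod 220), i.e. 13^(-1) ≡ 17 (mod 220).
Check: 13 × 17 = 221 ≡ 1 (mod 220)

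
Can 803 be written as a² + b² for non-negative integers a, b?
Not possible

Factorization: 803 = 11 × 73
By Fermat: n is sum of two squares iff every prime p ≡ 3 (mod 4) appears to even power.
Prime(s) ≡ 3 (mod 4) with odd exponent: [(11, 1)]
Therefore 803 cannot be expressed as a² + b².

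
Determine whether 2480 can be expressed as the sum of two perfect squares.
Not possible

Factorization: 2480 = 2^4 × 5 × 31
By Fermat: n is sum of two squares iff every prime p ≡ 3 (mod 4) appears to even power.
Prime(s) ≡ 3 (mod 4) with odd exponent: [(31, 1)]
Therefore 2480 cannot be expressed as a² + b².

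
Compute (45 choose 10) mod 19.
0

Using Lucas' theorem:
Write n=45 and k=10 in base 19:
n in base 19: [2, 7]
k in base 19: [0, 10]
C(45,10) mod 19 = ∏ C(n_i, k_i) mod 19
Digit binomials (mod 19): C(2,0) = 1; C(7,10) = 0 (k_i > n_i)
Product: 1 × 0 = 0 ≡ 0 (mod 19)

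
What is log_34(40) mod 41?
20

Baby-step giant-step with step n = ⌈√41⌉ = 7.
Baby steps 34^j mod 41 (j:value) for j=0..6: 0:1, 1:34, 2:8, 3:26, 4:23, 5:3, 6:20.
Giant-step multiplier: 34^(-7) ≡ 34^(40-7) = 34^33 ≡ 12 (mod 41).
Giant steps γ_i = 40·12^i mod 41: γ_0=40, γ_1=29, γ_2=20 (in table at j=6).
x = i·n + j = 2·7 + 6 = 20.
Check: 34^20 ≡ 40 (mod 41).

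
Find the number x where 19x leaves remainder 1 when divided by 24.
19

gcd(19, 24) = 1, so the inverse exists.
Extended Euclidean algorithm on (24, 19):
24 = 1 × 19 + 5  ⟹  5 = (1)·24 + (-1)·19
19 = 3 × 5 + 4  ⟹  4 = (-3)·24 + (4)·19
5 = 1 × 4 + 1  ⟹  1 = (4)·24 + (-5)·19
So (-5)·19 ≡ 1 (mod 24), i.e. 19^(-1) ≡ -5 ≡ 19 (mod 24).
Check: 19 × 19 = 361 ≡ 1 (mod 24)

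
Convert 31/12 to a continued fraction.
[2; 1, 1, 2, 2]

Euclidean algorithm steps:
31 = 2 × 12 + 7
12 = 1 × 7 + 5
7 = 1 × 5 + 2
5 = 2 × 2 + 1
2 = 2 × 1 + 0
Continued fraction: [2; 1, 1, 2, 2]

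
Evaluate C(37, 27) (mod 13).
11

Using Lucas' theorem:
Write n=37 and k=27 in base 13:
n in base 13: [2, 11]
k in base 13: [2, 1]
C(37,27) mod 13 = ∏ C(n_i, k_i) mod 13
Digit binomials (mod 13): C(2,2) = 1; C(11,1) = 11
Product: 1 × 11 = 11 ≡ 11 (mod 13)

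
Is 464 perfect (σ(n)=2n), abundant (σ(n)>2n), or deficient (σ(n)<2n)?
abundant

Proper divisors of 464: sum = 1 + 2 + 4 + 8 + 16 + 29 + 58 + 116 + 232 = 466
Since 466 > 464, 464 is abundant.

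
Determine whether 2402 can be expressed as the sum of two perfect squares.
1² + 49² (a=1, b=49)

Factorization: 2402 = 2 × 1201
By Fermat: n is sum of two squares iff every prime p ≡ 3 (mod 4) appears to even power.
All primes ≡ 3 (mod 4) appear to even power.
Search a = 0, 1, 2, … for 2402 - a² a perfect square: first hit at a = 1: 2402 - 1 = 2401 = 49².
2402 = 1² + 49² = 1 + 2401 ✓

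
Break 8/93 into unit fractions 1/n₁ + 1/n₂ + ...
1/12 + 1/372

Greedy algorithm:
8/93: ceiling(93/8) = 12, use 1/12
1/372: ceiling(372/1) = 372, use 1/372
Result: 8/93 = 1/12 + 1/372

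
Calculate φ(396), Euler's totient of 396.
120

396 = 2^2 × 3^2 × 11
φ(n) = n × ∏(1 - 1/p) for each prime p dividing n
φ(396) = 396 × (1 - 1/2) × (1 - 1/3) × (1 - 1/11) = 120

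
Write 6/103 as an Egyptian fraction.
1/18 + 1/371 + 1/687834

Greedy algorithm:
6/103: ceiling(103/6) = 18, use 1/18
5/1854: ceiling(1854/5) = 371, use 1/371
1/687834: ceiling(687834/1) = 687834, use 1/687834
Result: 6/103 = 1/18 + 1/371 + 1/687834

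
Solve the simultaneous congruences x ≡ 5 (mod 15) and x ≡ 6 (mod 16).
230

Using Chinese Remainder Theorem:
M = 15 × 16 = 240
M1 = 16, M2 = 15
y1 = 16^(-1) mod 15 = 1
y2 = 15^(-1) mod 16 = 15
x = (5×16×1 + 6×15×15) mod 240 = 230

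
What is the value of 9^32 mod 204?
69

Repeated squaring. Binary of 32 = 100000.
9^1 ≡ 9 (mod 204); 9^2 ≡ 81 (mod 204); 9^4 ≡ 33 (mod 204); 9^8 ≡ 69 (mod 204); 9^16 ≡ 69 (mod 204); 9^32 ≡ 69 (mod 204)
9^32 = 9^32 ≡ 69 (mod 204)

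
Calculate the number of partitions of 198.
3345365983698

p(n) counts ways to write n as a sum of positive integers (order ignored).
Euler's pentagonal recurrence: p(k) = p(k-1) + p(k-2) - p(k-5) - p(k-7) + p(k-12) + p(k-15) - ... (offsets j(3j∓1)/2, signs ++--, p(0)=1, p(<0)=0).
DP table for k = 0..197: p(0)=1, p(1)=1, p(2)=2, p(3)=3, p(4)=5, p(5)=7, p(6)=11, p(7)=15, p(8)=22, p(9)=30, p(10)=42, p(11)=56, p(12)=77, p(13)=101, p(14)=135, p(15)=176, p(16)=231, p(17)=297, p(18)=385, p(19)=490, p(20)=627, p(21)=792, p(22)=1002, p(23)=1255, p(24)=1575, p(25)=1958, p(26)=2436, p(27)=3010, p(28)=3718, p(29)=4565, p(30)=5604, p(31)=6842, p(32)=8349, p(33)=10143, p(34)=12310, p(35)=14883, p(36)=17977, p(37)=21637, p(38)=26015, p(39)=31185, p(40)=37338, p(41)=44583, p(42)=53174, p(43)=63261, p(44)=75175, p(45)=89134, p(46)=105558, p(47)=124754, p(48)=147273, p(49)=173525, p(50)=204226, p(51)=239943, p(52)=281589, p(53)=329931, p(54)=386155, p(55)=451276, p(56)=526823, p(57)=614154, p(58)=715220, p(59)=831820, p(60)=966467, p(61)=1121505, p(62)=1300156, p(63)=1505499, p(64)=1741630, p(65)=2012558, p(66)=2323520, p(67)=2679689, p(68)=3087735, p(69)=3554345, p(70)=4087968, p(71)=4697205, p(72)=5392783, p(73)=6185689, p(74)=7089500, p(75)=8118264, p(76)=9289091, p(77)=10619863, p(78)=12132164, p(79)=13848650, p(80)=15796476, p(81)=18004327, p(82)=20506255, p(83)=23338469, p(84)=26543660, p(85)=30167357, p(86)=34262962, p(87)=38887673, p(88)=44108109, p(89)=49995925, p(90)=56634173, p(91)=64112359, p(92)=72533807, p(93)=82010177, p(94)=92669720, p(95)=104651419, p(96)=118114304, p(97)=133230930, p(98)=150198136, p(99)=169229875, p(100)=190569292, p(101)=214481126, p(102)=241265379, p(103)=271248950, p(104)=304801365, p(105)=342325709, p(106)=384276336, p(107)=431149389, p(108)=483502844, p(109)=541946240, p(110)=607163746, p(111)=679903203, p(112)=761002156, p(113)=851376628, p(114)=952050665, p(115)=1064144451, p(116)=1188908248, p(117)=1327710076, p(118)=1482074143, p(119)=1653668665, p(120)=1844349560, p(121)=2056148051, p(122)=2291320912, p(123)=2552338241, p(124)=2841940500, p(125)=3163127352, p(126)=3519222692, p(127)=3913864295, p(128)=4351078600, p(129)=4835271870, p(130)=5371315400, p(131)=5964539504, p(132)=6620830889, p(133)=7346629512, p(134)=8149040695, p(135)=9035836076, p(136)=10015581680, p(137)=11097645016, p(138)=12292341831, p(139)=13610949895, p(140)=15065878135, p(141)=16670689208, p(142)=18440293320, p(143)=20390982757, p(144)=22540654445, p(145)=24908858009, p(146)=27517052599, p(147)=30388671978, p(148)=33549419497, p(149)=37027355200, p(150)=40853235313, p(151)=45060624582, p(152)=49686288421, p(153)=54770336324, p(154)=60356673280, p(155)=66493182097, p(156)=73232243759, p(157)=80630964769, p(158)=88751778802, p(159)=97662728555, p(160)=107438159466, p(161)=118159068427, p(162)=129913904637, p(163)=142798995930, p(164)=156919475295, p(165)=172389800255, p(166)=189334822579, p(167)=207890420102, p(168)=228204732751, p(169)=250438925115, p(170)=274768617130, p(171)=301384802048, p(172)=330495499613, p(173)=362326859895, p(174)=397125074750, p(175)=435157697830, p(176)=476715857290, p(177)=522115831195, p(178)=571701605655, p(179)=625846753120, p(180)=684957390936, p(181)=749474411781, p(182)=819876908323, p(183)=896684817527, p(184)=980462880430, p(185)=1071823774337, p(186)=1171432692373, p(187)=1280011042268, p(188)=1398341745571, p(189)=1527273599625, p(190)=1667727404093, p(191)=1820701100652, p(192)=1987276856363, p(193)=2168627105469, p(194)=2366022741845, p(195)=2580840212973, p(196)=2814570987591, p(197)=3068829878530.
Final step: p(198) = p(197) + p(196) - p(193) - p(191) + p(186) + p(183) - p(176) - p(172) + p(163) + p(158) - p(147) - p(141) + p(128) + p(121) - p(106) - p(98) + p(81) + p(72) - p(53) - p(43) + p(22) + p(11)
= 3068829878530 + 2814570987591 - 2168627105469 - 1820701100652 + 1171432692373 + 896684817527 - 476715857290 - 330495499613 + 142798995930 + 88751778802 - 30388671978 - 16670689208 + 4351078600 + 2056148051 - 384276336 - 150198136 + 18004327 + 5392783 - 329931 - 63261 + 1002 + 56
= 3345365983698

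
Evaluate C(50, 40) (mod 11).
0

Using Lucas' theorem:
Write n=50 and k=40 in base 11:
n in base 11: [4, 6]
k in base 11: [3, 7]
C(50,40) mod 11 = ∏ C(n_i, k_i) mod 11
Digit binomials (mod 11): C(4,3) = 4; C(6,7) = 0 (k_i > n_i)
Product: 4 × 0 = 0 ≡ 0 (mod 11)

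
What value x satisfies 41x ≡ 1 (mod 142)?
97

gcd(41, 142) = 1, so the inverse exists.
Extended Euclidean algorithm on (142, 41):
142 = 3 × 41 + 19  ⟹  19 = (1)·142 + (-3)·41
41 = 2 × 19 + 3  ⟹  3 = (-2)·142 + (7)·41
19 = 6 × 3 + 1  ⟹  1 = (13)·142 + (-45)·41
So (-45)·41 ≡ 1 (mod 142), i.e. 41^(-1) ≡ -45 ≡ 97 (mod 142).
Check: 41 × 97 = 3977 ≡ 1 (mod 142)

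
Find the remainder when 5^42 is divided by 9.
1

Repeated squaring. Binary of 42 = 101010.
5^1 ≡ 5 (mod 9); 5^2 ≡ 7 (mod 9); 5^4 ≡ 4 (mod 9); 5^8 ≡ 7 (mod 9); 5^16 ≡ 4 (mod 9); 5^32 ≡ 7 (mod 9)
5^42 = 5^2 × 5^8 × 5^32 ≡ 1 (mod 9)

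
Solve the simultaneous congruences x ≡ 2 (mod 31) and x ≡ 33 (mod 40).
33

Using Chinese Remainder Theorem:
M = 31 × 40 = 1240
M1 = 40, M2 = 31
y1 = 40^(-1) mod 31 = 7
y2 = 31^(-1) mod 40 = 31
x = (2×40×7 + 33×31×31) mod 1240 = 33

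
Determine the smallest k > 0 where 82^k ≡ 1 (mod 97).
96

97 is prime, so ord(82) divides φ(97) = 96.
Divisors of 96: 1, 2, 3, 4, 6, 8, 12, 16, 24, 32, 48, 96.
Repeated squaring: 82^1 ≡ 82, 82^2 ≡ 31, 82^4 ≡ 88, 82^8 ≡ 81, 82^16 ≡ 62, 82^32 ≡ 61, 82^64 ≡ 35 (mod 97).
Test 82^d mod 97 for each divisor d in increasing order:
82^1 ≡ 82
82^2 ≡ 31
82^3 = 82^2·82^1 ≡ 20
82^4 ≡ 88
82^6 = 82^4·82^2 ≡ 12
82^8 ≡ 81
82^12 = 82^8·82^4 ≡ 47
82^16 ≡ 62
82^24 = 82^16·82^8 ≡ 75
82^32 ≡ 61
82^48 = 82^32·82^16 ≡ 96
82^96 = 82^64·82^32 ≡ 1  ← first divisor giving 1
The order is 96.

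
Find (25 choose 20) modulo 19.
6

Using Lucas' theorem:
Write n=25 and k=20 in base 19:
n in base 19: [1, 6]
k in base 19: [1, 1]
C(25,20) mod 19 = ∏ C(n_i, k_i) mod 19
Digit binomials (mod 19): C(1,1) = 1; C(6,1) = 6
Product: 1 × 6 = 6 ≡ 6 (mod 19)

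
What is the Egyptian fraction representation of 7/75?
1/11 + 1/413 + 1/340725

Greedy algorithm:
7/75: ceiling(75/7) = 11, use 1/11
2/825: ceiling(825/2) = 413, use 1/413
1/340725: ceiling(340725/1) = 340725, use 1/340725
Result: 7/75 = 1/11 + 1/413 + 1/340725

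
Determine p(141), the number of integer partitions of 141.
16670689208

p(n) counts ways to write n as a sum of positive integers (order ignored).
Euler's pentagonal recurrence: p(k) = p(k-1) + p(k-2) - p(k-5) - p(k-7) + p(k-12) + p(k-15) - ... (offsets j(3j∓1)/2, signs ++--, p(0)=1, p(<0)=0).
DP table for k = 0..140: p(0)=1, p(1)=1, p(2)=2, p(3)=3, p(4)=5, p(5)=7, p(6)=11, p(7)=15, p(8)=22, p(9)=30, p(10)=42, p(11)=56, p(12)=77, p(13)=101, p(14)=135, p(15)=176, p(16)=231, p(17)=297, p(18)=385, p(19)=490, p(20)=627, p(21)=792, p(22)=1002, p(23)=1255, p(24)=1575, p(25)=1958, p(26)=2436, p(27)=3010, p(28)=3718, p(29)=4565, p(30)=5604, p(31)=6842, p(32)=8349, p(33)=10143, p(34)=12310, p(35)=14883, p(36)=17977, p(37)=21637, p(38)=26015, p(39)=31185, p(40)=37338, p(41)=44583, p(42)=53174, p(43)=63261, p(44)=75175, p(45)=89134, p(46)=105558, p(47)=124754, p(48)=147273, p(49)=173525, p(50)=204226, p(51)=239943, p(52)=281589, p(53)=329931, p(54)=386155, p(55)=451276, p(56)=526823, p(57)=614154, p(58)=715220, p(59)=831820, p(60)=966467, p(61)=1121505, p(62)=1300156, p(63)=1505499, p(64)=1741630, p(65)=2012558, p(66)=2323520, p(67)=2679689, p(68)=3087735, p(69)=3554345, p(70)=4087968, p(71)=4697205, p(72)=5392783, p(73)=6185689, p(74)=7089500, p(75)=8118264, p(76)=9289091, p(77)=10619863, p(78)=12132164, p(79)=13848650, p(80)=15796476, p(81)=18004327, p(82)=20506255, p(83)=23338469, p(84)=26543660, p(85)=30167357, p(86)=34262962, p(87)=38887673, p(88)=44108109, p(89)=49995925, p(90)=56634173, p(91)=64112359, p(92)=72533807, p(93)=82010177, p(94)=92669720, p(95)=104651419, p(96)=118114304, p(97)=133230930, p(98)=150198136, p(99)=169229875, p(100)=190569292, p(101)=214481126, p(102)=241265379, p(103)=271248950, p(104)=304801365, p(105)=342325709, p(106)=384276336, p(107)=431149389, p(108)=483502844, p(109)=541946240, p(110)=607163746, p(111)=679903203, p(112)=761002156, p(113)=851376628, p(114)=952050665, p(115)=1064144451, p(116)=1188908248, p(117)=1327710076, p(118)=1482074143, p(119)=1653668665, p(120)=1844349560, p(121)=2056148051, p(122)=2291320912, p(123)=2552338241, p(124)=2841940500, p(125)=3163127352, p(126)=3519222692, p(127)=3913864295, p(128)=4351078600, p(129)=4835271870, p(130)=5371315400, p(131)=5964539504, p(132)=6620830889, p(133)=7346629512, p(134)=8149040695, p(135)=9035836076, p(136)=10015581680, p(137)=11097645016, p(138)=12292341831, p(139)=13610949895, p(140)=15065878135.
Final step: p(141) = p(140) + p(139) - p(136) - p(134) + p(129) + p(126) - p(119) - p(115) + p(106) + p(101) - p(90) - p(84) + p(71) + p(64) - p(49) - p(41) + p(24) + p(15)
= 15065878135 + 13610949895 - 10015581680 - 8149040695 + 4835271870 + 3519222692 - 1653668665 - 1064144451 + 384276336 + 214481126 - 56634173 - 26543660 + 4697205 + 1741630 - 173525 - 44583 + 1575 + 176
= 16670689208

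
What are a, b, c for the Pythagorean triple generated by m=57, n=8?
(3185, 912, 3313)

Euclid's formula: a = m² - n², b = 2mn, c = m² + n²
m = 57, n = 8
a = 57² - 8² = 3249 - 64 = 3185
b = 2 × 57 × 8 = 912
c = 57² + 8² = 3249 + 64 = 3313
Verification: 3185² + 912² = 10144225 + 831744 = 10975969 = 3313² ✓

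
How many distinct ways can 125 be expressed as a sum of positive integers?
3163127352

p(n) counts ways to write n as a sum of positive integers (order ignored).
Euler's pentagonal recurrence: p(k) = p(k-1) + p(k-2) - p(k-5) - p(k-7) + p(k-12) + p(k-15) - ... (offsets j(3j∓1)/2, signs ++--, p(0)=1, p(<0)=0).
DP table for k = 0..124: p(0)=1, p(1)=1, p(2)=2, p(3)=3, p(4)=5, p(5)=7, p(6)=11, p(7)=15, p(8)=22, p(9)=30, p(10)=42, p(11)=56, p(12)=77, p(13)=101, p(14)=135, p(15)=176, p(16)=231, p(17)=297, p(18)=385, p(19)=490, p(20)=627, p(21)=792, p(22)=1002, p(23)=1255, p(24)=1575, p(25)=1958, p(26)=2436, p(27)=3010, p(28)=3718, p(29)=4565, p(30)=5604, p(31)=6842, p(32)=8349, p(33)=10143, p(34)=12310, p(35)=14883, p(36)=17977, p(37)=21637, p(38)=26015, p(39)=31185, p(40)=37338, p(41)=44583, p(42)=53174, p(43)=63261, p(44)=75175, p(45)=89134, p(46)=105558, p(47)=124754, p(48)=147273, p(49)=173525, p(50)=204226, p(51)=239943, p(52)=281589, p(53)=329931, p(54)=386155, p(55)=451276, p(56)=526823, p(57)=614154, p(58)=715220, p(59)=831820, p(60)=966467, p(61)=1121505, p(62)=1300156, p(63)=1505499, p(64)=1741630, p(65)=2012558, p(66)=2323520, p(67)=2679689, p(68)=3087735, p(69)=3554345, p(70)=4087968, p(71)=4697205, p(72)=5392783, p(73)=6185689, p(74)=7089500, p(75)=8118264, p(76)=9289091, p(77)=10619863, p(78)=12132164, p(79)=13848650, p(80)=15796476, p(81)=18004327, p(82)=20506255, p(83)=23338469, p(84)=26543660, p(85)=30167357, p(86)=34262962, p(87)=38887673, p(88)=44108109, p(89)=49995925, p(90)=56634173, p(91)=64112359, p(92)=72533807, p(93)=82010177, p(94)=92669720, p(95)=104651419, p(96)=118114304, p(97)=133230930, p(98)=150198136, p(99)=169229875, p(100)=190569292, p(101)=214481126, p(102)=241265379, p(103)=271248950, p(104)=304801365, p(105)=342325709, p(106)=384276336, p(107)=431149389, p(108)=483502844, p(109)=541946240, p(110)=607163746, p(111)=679903203, p(112)=761002156, p(113)=851376628, p(114)=952050665, p(115)=1064144451, p(116)=1188908248, p(117)=1327710076, p(118)=1482074143, p(119)=1653668665, p(120)=1844349560, p(121)=2056148051, p(122)=2291320912, p(123)=2552338241, p(124)=2841940500.
Final step: p(125) = p(124) + p(123) - p(120) - p(118) + p(113) + p(110) - p(103) - p(99) + p(90) + p(85) - p(74) - p(68) + p(55) + p(48) - p(33) - p(25) + p(8)
= 2841940500 + 2552338241 - 1844349560 - 1482074143 + 851376628 + 607163746 - 271248950 - 169229875 + 56634173 + 30167357 - 7089500 - 3087735 + 451276 + 147273 - 10143 - 1958 + 22
= 3163127352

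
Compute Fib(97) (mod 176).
145

Matrix identity: Q^n = [[F_(n+1), F_n], [F_n, F_(n-1)]] with Q = [[1,1],[1,0]].
n = 97 = 1100001₂. Square-and-multiply, entries mod 176:
Q^1 = [[1,1],[1,0]]
Q^3 = (Q^1)²·Q = [[3,2],[2,1]]
Q^6 = (Q^3)² = [[13,8],[8,5]]
Q^12 = (Q^6)² = [[57,144],[144,89]]
Q^24 = (Q^12)² = [[49,80],[80,145]]
Q^48 = (Q^24)² = [[1,32],[32,145]]
Q^97 = (Q^48)²·Q = [[65,145],[145,96]]
F_97 mod 176 = Q^97[0][1] = 145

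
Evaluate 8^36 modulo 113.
106

Repeated squaring. Binary of 36 = 100100.
8^1 ≡ 8 (mod 113); 8^2 ≡ 64 (mod 113); 8^4 ≡ 28 (mod 113); 8^8 ≡ 106 (mod 113); 8^16 ≡ 49 (mod 113); 8^32 ≡ 28 (mod 113)
8^36 = 8^4 × 8^32 ≡ 106 (mod 113)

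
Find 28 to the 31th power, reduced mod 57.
25

Repeated squaring. Binary of 31 = 11111.
28^1 ≡ 28 (mod 57); 28^2 ≡ 43 (mod 57); 28^4 ≡ 25 (mod 57); 28^8 ≡ 55 (mod 57); 28^16 ≡ 4 (mod 57)
28^31 = 28^1 × 28^2 × 28^4 × 28^8 × 28^16 ≡ 25 (mod 57)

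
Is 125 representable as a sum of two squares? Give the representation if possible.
2² + 11² (a=2, b=11)

Factorization: 125 = 5^3
By Fermat: n is sum of two squares iff every prime p ≡ 3 (mod 4) appears to even power.
All primes ≡ 3 (mod 4) appear to even power.
Search a = 0, 1, 2, … for 125 - a² a perfect square: first hit at a = 2: 125 - 4 = 121 = 11².
125 = 2² + 11² = 4 + 121 ✓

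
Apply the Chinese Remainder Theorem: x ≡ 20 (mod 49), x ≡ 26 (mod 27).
755

Using Chinese Remainder Theorem:
M = 49 × 27 = 1323
M1 = 27, M2 = 49
y1 = 27^(-1) mod 49 = 20
y2 = 49^(-1) mod 27 = 16
x = (20×27×20 + 26×49×16) mod 1323 = 755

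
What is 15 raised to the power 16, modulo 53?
36

Repeated squaring. Binary of 16 = 10000.
15^1 ≡ 15 (mod 53); 15^2 ≡ 13 (mod 53); 15^4 ≡ 10 (mod 53); 15^8 ≡ 47 (mod 53); 15^16 ≡ 36 (mod 53)
15^16 = 15^16 ≡ 36 (mod 53)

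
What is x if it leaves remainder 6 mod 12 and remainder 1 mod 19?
210

Using Chinese Remainder Theorem:
M = 12 × 19 = 228
M1 = 19, M2 = 12
y1 = 19^(-1) mod 12 = 7
y2 = 12^(-1) mod 19 = 8
x = (6×19×7 + 1×12×8) mod 228 = 210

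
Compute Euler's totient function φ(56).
24

56 = 2^3 × 7
φ(n) = n × ∏(1 - 1/p) for each prime p dividing n
φ(56) = 56 × (1 - 1/2) × (1 - 1/7) = 24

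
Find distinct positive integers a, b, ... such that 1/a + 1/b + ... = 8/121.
1/16 + 1/277 + 1/178758 + 1/47931455088

Greedy algorithm:
8/121: ceiling(121/8) = 16, use 1/16
7/1936: ceiling(1936/7) = 277, use 1/277
3/536272: ceiling(536272/3) = 178758, use 1/178758
1/47931455088: ceiling(47931455088/1) = 47931455088, use 1/47931455088
Result: 8/121 = 1/16 + 1/277 + 1/178758 + 1/47931455088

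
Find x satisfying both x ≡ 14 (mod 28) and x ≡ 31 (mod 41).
154

Using Chinese Remainder Theorem:
M = 28 × 41 = 1148
M1 = 41, M2 = 28
y1 = 41^(-1) mod 28 = 13
y2 = 28^(-1) mod 41 = 22
x = (14×41×13 + 31×28×22) mod 1148 = 154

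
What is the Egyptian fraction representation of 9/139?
1/16 + 1/445 + 1/989680

Greedy algorithm:
9/139: ceiling(139/9) = 16, use 1/16
5/2224: ceiling(2224/5) = 445, use 1/445
1/989680: ceiling(989680/1) = 989680, use 1/989680
Result: 9/139 = 1/16 + 1/445 + 1/989680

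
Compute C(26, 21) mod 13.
0

Using Lucas' theorem:
Write n=26 and k=21 in base 13:
n in base 13: [2, 0]
k in base 13: [1, 8]
C(26,21) mod 13 = ∏ C(n_i, k_i) mod 13
Digit binomials (mod 13): C(2,1) = 2; C(0,8) = 0 (k_i > n_i)
Product: 2 × 0 = 0 ≡ 0 (mod 13)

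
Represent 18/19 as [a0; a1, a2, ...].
[0; 1, 18]

Euclidean algorithm steps:
18 = 0 × 19 + 18
19 = 1 × 18 + 1
18 = 18 × 1 + 0
Continued fraction: [0; 1, 18]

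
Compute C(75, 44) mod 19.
3

Using Lucas' theorem:
Write n=75 and k=44 in base 19:
n in base 19: [3, 18]
k in base 19: [2, 6]
C(75,44) mod 19 = ∏ C(n_i, k_i) mod 19
Digit binomials (mod 19): C(3,2) = 3; C(18,6) = 18564 ≡ 1
Product: 3 × 1 = 3 ≡ 3 (mod 19)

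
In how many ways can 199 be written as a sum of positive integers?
3646072432125

p(n) counts ways to write n as a sum of positive integers (order ignored).
Euler's pentagonal recurrence: p(k) = p(k-1) + p(k-2) - p(k-5) - p(k-7) + p(k-12) + p(k-15) - ... (offsets j(3j∓1)/2, signs ++--, p(0)=1, p(<0)=0).
DP table for k = 0..198: p(0)=1, p(1)=1, p(2)=2, p(3)=3, p(4)=5, p(5)=7, p(6)=11, p(7)=15, p(8)=22, p(9)=30, p(10)=42, p(11)=56, p(12)=77, p(13)=101, p(14)=135, p(15)=176, p(16)=231, p(17)=297, p(18)=385, p(19)=490, p(20)=627, p(21)=792, p(22)=1002, p(23)=1255, p(24)=1575, p(25)=1958, p(26)=2436, p(27)=3010, p(28)=3718, p(29)=4565, p(30)=5604, p(31)=6842, p(32)=8349, p(33)=10143, p(34)=12310, p(35)=14883, p(36)=17977, p(37)=21637, p(38)=26015, p(39)=31185, p(40)=37338, p(41)=44583, p(42)=53174, p(43)=63261, p(44)=75175, p(45)=89134, p(46)=105558, p(47)=124754, p(48)=147273, p(49)=173525, p(50)=204226, p(51)=239943, p(52)=281589, p(53)=329931, p(54)=386155, p(55)=451276, p(56)=526823, p(57)=614154, p(58)=715220, p(59)=831820, p(60)=966467, p(61)=1121505, p(62)=1300156, p(63)=1505499, p(64)=1741630, p(65)=2012558, p(66)=2323520, p(67)=2679689, p(68)=3087735, p(69)=3554345, p(70)=4087968, p(71)=4697205, p(72)=5392783, p(73)=6185689, p(74)=7089500, p(75)=8118264, p(76)=9289091, p(77)=10619863, p(78)=12132164, p(79)=13848650, p(80)=15796476, p(81)=18004327, p(82)=20506255, p(83)=23338469, p(84)=26543660, p(85)=30167357, p(86)=34262962, p(87)=38887673, p(88)=44108109, p(89)=49995925, p(90)=56634173, p(91)=64112359, p(92)=72533807, p(93)=82010177, p(94)=92669720, p(95)=104651419, p(96)=118114304, p(97)=133230930, p(98)=150198136, p(99)=169229875, p(100)=190569292, p(101)=214481126, p(102)=241265379, p(103)=271248950, p(104)=304801365, p(105)=342325709, p(106)=384276336, p(107)=431149389, p(108)=483502844, p(109)=541946240, p(110)=607163746, p(111)=679903203, p(112)=761002156, p(113)=851376628, p(114)=952050665, p(115)=1064144451, p(116)=1188908248, p(117)=1327710076, p(118)=1482074143, p(119)=1653668665, p(120)=1844349560, p(121)=2056148051, p(122)=2291320912, p(123)=2552338241, p(124)=2841940500, p(125)=3163127352, p(126)=3519222692, p(127)=3913864295, p(128)=4351078600, p(129)=4835271870, p(130)=5371315400, p(131)=5964539504, p(132)=6620830889, p(133)=7346629512, p(134)=8149040695, p(135)=9035836076, p(136)=10015581680, p(137)=11097645016, p(138)=12292341831, p(139)=13610949895, p(140)=15065878135, p(141)=16670689208, p(142)=18440293320, p(143)=20390982757, p(144)=22540654445, p(145)=24908858009, p(146)=27517052599, p(147)=30388671978, p(148)=33549419497, p(149)=37027355200, p(150)=40853235313, p(151)=45060624582, p(152)=49686288421, p(153)=54770336324, p(154)=60356673280, p(155)=66493182097, p(156)=73232243759, p(157)=80630964769, p(158)=88751778802, p(159)=97662728555, p(160)=107438159466, p(161)=118159068427, p(162)=129913904637, p(163)=142798995930, p(164)=156919475295, p(165)=172389800255, p(166)=189334822579, p(167)=207890420102, p(168)=228204732751, p(169)=250438925115, p(170)=274768617130, p(171)=301384802048, p(172)=330495499613, p(173)=362326859895, p(174)=397125074750, p(175)=435157697830, p(176)=476715857290, p(177)=522115831195, p(178)=571701605655, p(179)=625846753120, p(180)=684957390936, p(181)=749474411781, p(182)=819876908323, p(183)=896684817527, p(184)=980462880430, p(185)=1071823774337, p(186)=1171432692373, p(187)=1280011042268, p(188)=1398341745571, p(189)=1527273599625, p(190)=1667727404093, p(191)=1820701100652, p(192)=1987276856363, p(193)=2168627105469, p(194)=2366022741845, p(195)=2580840212973, p(196)=2814570987591, p(197)=3068829878530, p(198)=3345365983698.
Final step: p(199) = p(198) + p(197) - p(194) - p(192) + p(187) + p(184) - p(177) - p(173) + p(164) + p(159) - p(148) - p(142) + p(129) + p(122) - p(107) - p(99) + p(82) + p(73) - p(54) - p(44) + p(23) + p(12)
= 3345365983698 + 3068829878530 - 2366022741845 - 1987276856363 + 1280011042268 + 980462880430 - 522115831195 - 362326859895 + 156919475295 + 97662728555 - 33549419497 - 18440293320 + 4835271870 + 2291320912 - 431149389 - 169229875 + 20506255 + 6185689 - 386155 - 75175 + 1255 + 77
= 3646072432125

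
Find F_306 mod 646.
0

Matrix identity: Q^n = [[F_(n+1), F_n], [F_n, F_(n-1)]] with Q = [[1,1],[1,0]].
n = 306 = 100110010₂. Square-and-multiply, entries mod 646:
Q^1 = [[1,1],[1,0]]
Q^2 = (Q^1)² = [[2,1],[1,1]]
Q^4 = (Q^2)² = [[5,3],[3,2]]
Q^9 = (Q^4)²·Q = [[55,34],[34,21]]
Q^19 = (Q^9)²·Q = [[305,305],[305,0]]
Q^38 = (Q^19)² = [[2,1],[1,1]]
Q^76 = (Q^38)² = [[5,3],[3,2]]
Q^153 = (Q^76)²·Q = [[55,34],[34,21]]
Q^306 = (Q^153)² = [[305,0],[0,305]]
F_306 mod 646 = Q^306[0][1] = 0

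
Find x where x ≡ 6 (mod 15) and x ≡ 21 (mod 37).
21

Using Chinese Remainder Theorem:
M = 15 × 37 = 555
M1 = 37, M2 = 15
y1 = 37^(-1) mod 15 = 13
y2 = 15^(-1) mod 37 = 5
x = (6×37×13 + 21×15×5) mod 555 = 21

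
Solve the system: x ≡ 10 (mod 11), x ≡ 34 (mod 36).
142

Using Chinese Remainder Theorem:
M = 11 × 36 = 396
M1 = 36, M2 = 11
y1 = 36^(-1) mod 11 = 4
y2 = 11^(-1) mod 36 = 23
x = (10×36×4 + 34×11×23) mod 396 = 142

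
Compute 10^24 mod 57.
49

Repeated squaring. Binary of 24 = 11000.
10^1 ≡ 10 (mod 57); 10^2 ≡ 43 (mod 57); 10^4 ≡ 25 (mod 57); 10^8 ≡ 55 (mod 57); 10^16 ≡ 4 (mod 57)
10^24 = 10^8 × 10^16 ≡ 49 (mod 57)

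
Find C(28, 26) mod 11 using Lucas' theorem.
4

Using Lucas' theorem:
Write n=28 and k=26 in base 11:
n in base 11: [2, 6]
k in base 11: [2, 4]
C(28,26) mod 11 = ∏ C(n_i, k_i) mod 11
Digit binomials (mod 11): C(2,2) = 1; C(6,4) = 15 ≡ 4
Product: 1 × 4 = 4 ≡ 4 (mod 11)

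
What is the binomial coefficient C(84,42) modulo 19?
2

Using Lucas' theorem:
Write n=84 and k=42 in base 19:
n in base 19: [4, 8]
k in base 19: [2, 4]
C(84,42) mod 19 = ∏ C(n_i, k_i) mod 19
Digit binomials (mod 19): C(4,2) = 6; C(8,4) = 70 ≡ 13
Product: 6 × 13 = 78 ≡ 2 (mod 19)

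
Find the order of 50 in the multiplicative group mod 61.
4

61 is prime, so ord(50) divides φ(61) = 60.
Divisors of 60: 1, 2, 3, 4, 5, 6, 10, 12, 15, 20, 30, 60.
Repeated squaring: 50^1 ≡ 50, 50^2 ≡ 60, 50^4 ≡ 1, 50^8 ≡ 1, 50^16 ≡ 1, 50^32 ≡ 1 (mod 61).
Test 50^d mod 61 for each divisor d in increasing order:
50^1 ≡ 50
50^2 ≡ 60
50^3 = 50^2·50^1 ≡ 11
50^4 ≡ 1  ← first divisor giving 1
The order is 4.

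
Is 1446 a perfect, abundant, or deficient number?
abundant

Proper divisors of 1446: sum = 1 + 2 + 3 + 6 + 241 + 482 + 723 = 1458
Since 1458 > 1446, 1446 is abundant.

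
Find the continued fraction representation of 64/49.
[1; 3, 3, 1, 3]

Euclidean algorithm steps:
64 = 1 × 49 + 15
49 = 3 × 15 + 4
15 = 3 × 4 + 3
4 = 1 × 3 + 1
3 = 3 × 1 + 0
Continued fraction: [1; 3, 3, 1, 3]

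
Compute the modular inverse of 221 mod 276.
5

gcd(221, 276) = 1, so the inverse exists.
Extended Euclidean algorithm on (276, 221):
276 = 1 × 221 + 55  ⟹  55 = (1)·276 + (-1)·221
221 = 4 × 55 + 1  ⟹  1 = (-4)·276 + (5)·221
So (5)·221 ≡ 1 (mod 276), i.e. 221^(-1) ≡ 5 (mod 276).
Check: 221 × 5 = 1105 ≡ 1 (mod 276)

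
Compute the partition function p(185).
1071823774337

p(n) counts ways to write n as a sum of positive integers (order ignored).
Euler's pentagonal recurrence: p(k) = p(k-1) + p(k-2) - p(k-5) - p(k-7) + p(k-12) + p(k-15) - ... (offsets j(3j∓1)/2, signs ++--, p(0)=1, p(<0)=0).
DP table for k = 0..184: p(0)=1, p(1)=1, p(2)=2, p(3)=3, p(4)=5, p(5)=7, p(6)=11, p(7)=15, p(8)=22, p(9)=30, p(10)=42, p(11)=56, p(12)=77, p(13)=101, p(14)=135, p(15)=176, p(16)=231, p(17)=297, p(18)=385, p(19)=490, p(20)=627, p(21)=792, p(22)=1002, p(23)=1255, p(24)=1575, p(25)=1958, p(26)=2436, p(27)=3010, p(28)=3718, p(29)=4565, p(30)=5604, p(31)=6842, p(32)=8349, p(33)=10143, p(34)=12310, p(35)=14883, p(36)=17977, p(37)=21637, p(38)=26015, p(39)=31185, p(40)=37338, p(41)=44583, p(42)=53174, p(43)=63261, p(44)=75175, p(45)=89134, p(46)=105558, p(47)=124754, p(48)=147273, p(49)=173525, p(50)=204226, p(51)=239943, p(52)=281589, p(53)=329931, p(54)=386155, p(55)=451276, p(56)=526823, p(57)=614154, p(58)=715220, p(59)=831820, p(60)=966467, p(61)=1121505, p(62)=1300156, p(63)=1505499, p(64)=1741630, p(65)=2012558, p(66)=2323520, p(67)=2679689, p(68)=3087735, p(69)=3554345, p(70)=4087968, p(71)=4697205, p(72)=5392783, p(73)=6185689, p(74)=7089500, p(75)=8118264, p(76)=9289091, p(77)=10619863, p(78)=12132164, p(79)=13848650, p(80)=15796476, p(81)=18004327, p(82)=20506255, p(83)=23338469, p(84)=26543660, p(85)=30167357, p(86)=34262962, p(87)=38887673, p(88)=44108109, p(89)=49995925, p(90)=56634173, p(91)=64112359, p(92)=72533807, p(93)=82010177, p(94)=92669720, p(95)=104651419, p(96)=118114304, p(97)=133230930, p(98)=150198136, p(99)=169229875, p(100)=190569292, p(101)=214481126, p(102)=241265379, p(103)=271248950, p(104)=304801365, p(105)=342325709, p(106)=384276336, p(107)=431149389, p(108)=483502844, p(109)=541946240, p(110)=607163746, p(111)=679903203, p(112)=761002156, p(113)=851376628, p(114)=952050665, p(115)=1064144451, p(116)=1188908248, p(117)=1327710076, p(118)=1482074143, p(119)=1653668665, p(120)=1844349560, p(121)=2056148051, p(122)=2291320912, p(123)=2552338241, p(124)=2841940500, p(125)=3163127352, p(126)=3519222692, p(127)=3913864295, p(128)=4351078600, p(129)=4835271870, p(130)=5371315400, p(131)=5964539504, p(132)=6620830889, p(133)=7346629512, p(134)=8149040695, p(135)=9035836076, p(136)=10015581680, p(137)=11097645016, p(138)=12292341831, p(139)=13610949895, p(140)=15065878135, p(141)=16670689208, p(142)=18440293320, p(143)=20390982757, p(144)=22540654445, p(145)=24908858009, p(146)=27517052599, p(147)=30388671978, p(148)=33549419497, p(149)=37027355200, p(150)=40853235313, p(151)=45060624582, p(152)=49686288421, p(153)=54770336324, p(154)=60356673280, p(155)=66493182097, p(156)=73232243759, p(157)=80630964769, p(158)=88751778802, p(159)=97662728555, p(160)=107438159466, p(161)=118159068427, p(162)=129913904637, p(163)=142798995930, p(164)=156919475295, p(165)=172389800255, p(166)=189334822579, p(167)=207890420102, p(168)=228204732751, p(169)=250438925115, p(170)=274768617130, p(171)=301384802048, p(172)=330495499613, p(173)=362326859895, p(174)=397125074750, p(175)=435157697830, p(176)=476715857290, p(177)=522115831195, p(178)=571701605655, p(179)=625846753120, p(180)=684957390936, p(181)=749474411781, p(182)=819876908323, p(183)=896684817527, p(184)=980462880430.
Final step: p(185) = p(184) + p(183) - p(180) - p(178) + p(173) + p(170) - p(163) - p(159) + p(150) + p(145) - p(134) - p(128) + p(115) + p(108) - p(93) - p(85) + p(68) + p(59) - p(40) - p(30) + p(9)
= 980462880430 + 896684817527 - 684957390936 - 571701605655 + 362326859895 + 274768617130 - 142798995930 - 97662728555 + 40853235313 + 24908858009 - 8149040695 - 4351078600 + 1064144451 + 483502844 - 82010177 - 30167357 + 3087735 + 831820 - 37338 - 5604 + 30
= 1071823774337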